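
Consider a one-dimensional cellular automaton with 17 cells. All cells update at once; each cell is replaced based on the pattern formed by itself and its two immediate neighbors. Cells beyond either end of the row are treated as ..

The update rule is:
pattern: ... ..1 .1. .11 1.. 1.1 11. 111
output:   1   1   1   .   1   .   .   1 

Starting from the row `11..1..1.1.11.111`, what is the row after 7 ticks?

..111111.1.....1.
11.1111..11111111
....11.11.111111.
1111.......1111.1
.11.1111111.11..1
1....11111....111
11111.111.1111.1.

11111.111.1111.1.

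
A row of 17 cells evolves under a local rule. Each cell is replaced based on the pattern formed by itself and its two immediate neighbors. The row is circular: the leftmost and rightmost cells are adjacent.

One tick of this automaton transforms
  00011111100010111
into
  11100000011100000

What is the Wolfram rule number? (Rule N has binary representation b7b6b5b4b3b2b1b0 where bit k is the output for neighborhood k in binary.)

position 4: 111 → 0  (bit 7 = 0)
position 8: 110 → 0  (bit 6 = 0)
position 13: 101 → 0  (bit 5 = 0)
position 0: 100 → 1  (bit 4 = 1)
position 3: 011 → 0  (bit 3 = 0)
position 12: 010 → 0  (bit 2 = 0)
position 2: 001 → 1  (bit 1 = 1)
position 1: 000 → 1  (bit 0 = 1)
bits b7..b0 = 00010011 = 19

19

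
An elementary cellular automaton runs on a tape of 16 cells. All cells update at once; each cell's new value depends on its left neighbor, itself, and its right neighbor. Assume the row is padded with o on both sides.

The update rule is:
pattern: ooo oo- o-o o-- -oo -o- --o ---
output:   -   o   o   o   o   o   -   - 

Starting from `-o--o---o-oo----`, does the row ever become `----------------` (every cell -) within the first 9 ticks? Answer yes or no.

tick 1: ooo-oo--ooooo---
tick 2: --ooooo-o---oo--
tick 3: o-o---oooo--ooo-
tick 4: oooo--o--oo-o-oo
tick 5: ---oo-oo-oooooo-
tick 6: o--ooooooo----oo
tick 7: oo-o-----oo---o-
tick 8: -oooo----ooo--oo
tick 9: oo--oo---o-oo-o-
tick 9 is oo--oo---o-oo-o-, still not uniform -

no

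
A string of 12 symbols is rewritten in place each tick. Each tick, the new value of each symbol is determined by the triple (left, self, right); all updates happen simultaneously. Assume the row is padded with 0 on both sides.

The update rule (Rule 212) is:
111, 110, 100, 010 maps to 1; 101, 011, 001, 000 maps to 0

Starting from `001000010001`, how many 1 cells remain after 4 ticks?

4

001100011001
000110001101
000011000101
000001100101
count of 1: 4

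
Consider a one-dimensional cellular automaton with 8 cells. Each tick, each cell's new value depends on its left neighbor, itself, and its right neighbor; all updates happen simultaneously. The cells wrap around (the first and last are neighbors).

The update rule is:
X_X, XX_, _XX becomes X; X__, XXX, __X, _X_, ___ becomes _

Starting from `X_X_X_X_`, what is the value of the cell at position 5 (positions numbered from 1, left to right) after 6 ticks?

X

_X_X_X_X
X_X_X_X_  (repeats tick 0; period 2)
tick 6: X_X_X_X_
position 5 holds X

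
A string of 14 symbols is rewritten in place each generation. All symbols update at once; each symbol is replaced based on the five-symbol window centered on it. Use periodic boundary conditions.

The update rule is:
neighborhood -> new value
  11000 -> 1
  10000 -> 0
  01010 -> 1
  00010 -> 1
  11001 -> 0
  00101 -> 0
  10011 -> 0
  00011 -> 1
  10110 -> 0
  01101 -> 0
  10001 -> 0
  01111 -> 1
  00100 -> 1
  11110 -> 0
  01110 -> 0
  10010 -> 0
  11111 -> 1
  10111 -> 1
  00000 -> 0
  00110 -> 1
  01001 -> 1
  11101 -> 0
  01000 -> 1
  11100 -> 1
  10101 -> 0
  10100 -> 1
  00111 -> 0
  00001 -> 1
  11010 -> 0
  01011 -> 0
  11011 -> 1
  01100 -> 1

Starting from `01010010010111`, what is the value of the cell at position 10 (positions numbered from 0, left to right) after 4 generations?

1

00111011000100
11000101101110
01101000011001
00001101111000
position 10 holds 1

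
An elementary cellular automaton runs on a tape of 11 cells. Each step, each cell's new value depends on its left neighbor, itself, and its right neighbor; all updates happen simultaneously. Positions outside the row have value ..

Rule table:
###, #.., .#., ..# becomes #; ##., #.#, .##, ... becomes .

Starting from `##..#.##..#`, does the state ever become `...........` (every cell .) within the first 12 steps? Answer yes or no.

step 1: ..###...###
step 2: .#.#.#.#.#.
step 3: ##.#.#.#.##
step 4: ...#.#.#...
step 5: ..##.#.##..
step 6: .#...#...#.
step 7: ###.###.###
step 8: .#...#...#.  (repeats step 6; period 2)
step 12: .#...#...#.
step 12 is .#...#...#., still not uniform .

no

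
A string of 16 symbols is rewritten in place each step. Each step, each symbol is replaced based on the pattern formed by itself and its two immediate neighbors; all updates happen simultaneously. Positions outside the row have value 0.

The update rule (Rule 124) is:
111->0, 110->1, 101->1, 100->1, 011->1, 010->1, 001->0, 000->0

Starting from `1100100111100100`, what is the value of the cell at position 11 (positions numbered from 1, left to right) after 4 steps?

1110110100110110
1011111110111111
1110000011100001
1011000010110001
position 11 holds 1

1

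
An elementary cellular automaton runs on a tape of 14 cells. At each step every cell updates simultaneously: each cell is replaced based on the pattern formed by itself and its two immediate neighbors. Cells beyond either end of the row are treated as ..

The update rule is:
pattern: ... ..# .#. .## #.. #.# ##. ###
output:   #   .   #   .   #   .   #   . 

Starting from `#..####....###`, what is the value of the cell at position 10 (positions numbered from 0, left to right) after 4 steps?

##....####...#
.####....###.#
....####...#.#
###....###.#.#
position 10 holds .

.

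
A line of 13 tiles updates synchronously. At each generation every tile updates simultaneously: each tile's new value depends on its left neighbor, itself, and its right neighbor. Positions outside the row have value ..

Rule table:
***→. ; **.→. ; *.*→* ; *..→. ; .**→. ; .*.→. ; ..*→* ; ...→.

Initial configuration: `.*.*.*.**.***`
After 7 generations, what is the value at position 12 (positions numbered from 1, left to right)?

.

*.*.*.*..*...
.*.*.*..*....
*.*.*..*.....
.*.*..*......
*.*..*.......
.*..*........
*..*.........
position 12 holds .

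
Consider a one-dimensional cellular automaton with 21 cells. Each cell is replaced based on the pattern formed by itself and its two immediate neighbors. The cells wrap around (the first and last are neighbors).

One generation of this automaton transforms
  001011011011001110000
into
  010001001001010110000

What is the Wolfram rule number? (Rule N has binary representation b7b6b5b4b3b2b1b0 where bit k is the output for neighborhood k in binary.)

194

position 15: 111 → 1  (bit 7 = 1)
position 5: 110 → 1  (bit 6 = 1)
position 3: 101 → 0  (bit 5 = 0)
position 12: 100 → 0  (bit 4 = 0)
position 4: 011 → 0  (bit 3 = 0)
position 2: 010 → 0  (bit 2 = 0)
position 1: 001 → 1  (bit 1 = 1)
position 0: 000 → 0  (bit 0 = 0)
bits b7..b0 = 11000010 = 194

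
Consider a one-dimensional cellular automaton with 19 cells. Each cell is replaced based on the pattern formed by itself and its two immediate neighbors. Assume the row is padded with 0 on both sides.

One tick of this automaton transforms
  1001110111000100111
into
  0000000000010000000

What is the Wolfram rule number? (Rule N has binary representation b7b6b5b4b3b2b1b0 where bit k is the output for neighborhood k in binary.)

position 4: 111 → 0  (bit 7 = 0)
position 5: 110 → 0  (bit 6 = 0)
position 6: 101 → 0  (bit 5 = 0)
position 1: 100 → 0  (bit 4 = 0)
position 3: 011 → 0  (bit 3 = 0)
position 0: 010 → 0  (bit 2 = 0)
position 2: 001 → 0  (bit 1 = 0)
position 11: 000 → 1  (bit 0 = 1)
bits b7..b0 = 00000001 = 1

1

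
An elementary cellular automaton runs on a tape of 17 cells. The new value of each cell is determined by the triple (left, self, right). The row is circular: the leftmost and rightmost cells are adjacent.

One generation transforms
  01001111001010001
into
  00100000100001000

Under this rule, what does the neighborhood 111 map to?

At position 5 the neighborhood is 111; the next row has 0 there.

0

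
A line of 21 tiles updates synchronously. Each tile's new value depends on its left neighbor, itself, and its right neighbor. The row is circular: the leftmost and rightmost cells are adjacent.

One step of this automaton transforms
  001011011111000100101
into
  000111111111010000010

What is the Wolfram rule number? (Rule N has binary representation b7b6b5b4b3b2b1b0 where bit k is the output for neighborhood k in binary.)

233

position 8: 111 → 1  (bit 7 = 1)
position 5: 110 → 1  (bit 6 = 1)
position 3: 101 → 1  (bit 5 = 1)
position 0: 100 → 0  (bit 4 = 0)
position 4: 011 → 1  (bit 3 = 1)
position 2: 010 → 0  (bit 2 = 0)
position 1: 001 → 0  (bit 1 = 0)
position 13: 000 → 1  (bit 0 = 1)
bits b7..b0 = 11101001 = 233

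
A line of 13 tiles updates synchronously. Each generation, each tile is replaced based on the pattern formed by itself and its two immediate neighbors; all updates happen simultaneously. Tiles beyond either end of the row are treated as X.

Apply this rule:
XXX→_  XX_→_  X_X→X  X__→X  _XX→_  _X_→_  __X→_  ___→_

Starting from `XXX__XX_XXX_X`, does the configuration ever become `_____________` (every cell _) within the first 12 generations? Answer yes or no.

no

___X___X___X_
X___X___X___X
_X___X___X___
X_X___X___X__
_X_X___X___X_
X_X_X___X___X
_X_X_X___X___
X_X_X_X___X__
_X_X_X_X___X_
X_X_X_X_X___X
_X_X_X_X_X___
X_X_X_X_X_X__
generation 12 is X_X_X_X_X_X__, still not uniform _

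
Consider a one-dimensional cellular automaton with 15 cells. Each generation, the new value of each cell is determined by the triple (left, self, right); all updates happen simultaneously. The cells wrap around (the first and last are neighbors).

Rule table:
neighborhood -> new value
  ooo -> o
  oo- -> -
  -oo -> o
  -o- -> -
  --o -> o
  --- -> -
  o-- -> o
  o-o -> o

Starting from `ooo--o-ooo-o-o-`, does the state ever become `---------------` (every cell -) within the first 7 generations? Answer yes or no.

oo-oo-ooo-o-o-o
o-oo-ooo-o-o-oo
-oo-ooo-o-o-ooo
oo-ooo-o-o-ooo-
o-ooo-o-o-ooo-o
-ooo-o-o-ooo-oo
ooo-o-o-ooo-oo-
generation 7 is ooo-o-o-ooo-oo-, still not uniform -

no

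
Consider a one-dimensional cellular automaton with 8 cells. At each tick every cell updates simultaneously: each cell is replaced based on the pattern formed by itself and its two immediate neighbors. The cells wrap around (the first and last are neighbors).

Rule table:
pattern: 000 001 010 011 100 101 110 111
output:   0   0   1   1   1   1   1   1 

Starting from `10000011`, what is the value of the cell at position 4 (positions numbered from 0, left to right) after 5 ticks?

tick 1: 11000011
tick 2: 11100011
tick 3: 11110011
tick 4: 11111011
tick 5: 11111111
position 4 holds 1

1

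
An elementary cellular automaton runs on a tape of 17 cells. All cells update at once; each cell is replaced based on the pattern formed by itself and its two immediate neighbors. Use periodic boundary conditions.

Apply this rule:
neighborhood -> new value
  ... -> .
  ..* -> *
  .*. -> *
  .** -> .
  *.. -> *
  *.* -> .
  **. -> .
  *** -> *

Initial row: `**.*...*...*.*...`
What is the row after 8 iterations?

...**.***.**.**.*
*.*....*........*
..**..***......*.
.*..**.*.*....***
.***...*.**..*.*.
*.*.*.**...***.**
..*.*...*.*.*...*
***.**.**.*.**.**

***.**.**.*.**.**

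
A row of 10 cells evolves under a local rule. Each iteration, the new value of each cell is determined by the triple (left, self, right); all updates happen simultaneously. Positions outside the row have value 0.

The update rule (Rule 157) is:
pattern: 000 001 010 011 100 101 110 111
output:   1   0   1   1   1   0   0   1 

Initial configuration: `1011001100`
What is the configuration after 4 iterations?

1010101011
1010101010
1010101011  (repeats iteration 1; period 2)
iteration 4: 1010101010

1010101010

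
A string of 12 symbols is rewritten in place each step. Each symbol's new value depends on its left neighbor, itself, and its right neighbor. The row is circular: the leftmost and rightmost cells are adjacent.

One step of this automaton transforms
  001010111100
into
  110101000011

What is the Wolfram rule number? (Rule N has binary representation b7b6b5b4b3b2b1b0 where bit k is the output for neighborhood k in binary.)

51

position 7: 111 → 0  (bit 7 = 0)
position 9: 110 → 0  (bit 6 = 0)
position 3: 101 → 1  (bit 5 = 1)
position 10: 100 → 1  (bit 4 = 1)
position 6: 011 → 0  (bit 3 = 0)
position 2: 010 → 0  (bit 2 = 0)
position 1: 001 → 1  (bit 1 = 1)
position 0: 000 → 1  (bit 0 = 1)
bits b7..b0 = 00110011 = 51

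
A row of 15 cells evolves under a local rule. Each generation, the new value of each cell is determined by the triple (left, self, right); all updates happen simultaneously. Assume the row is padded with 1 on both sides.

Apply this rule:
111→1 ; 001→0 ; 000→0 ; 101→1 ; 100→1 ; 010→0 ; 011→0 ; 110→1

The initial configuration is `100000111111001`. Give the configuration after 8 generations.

110000011111100
111000001111110
111100000111111
111110000011111
111111000001111
111111100000111
111111110000011
111111111000001

111111111000001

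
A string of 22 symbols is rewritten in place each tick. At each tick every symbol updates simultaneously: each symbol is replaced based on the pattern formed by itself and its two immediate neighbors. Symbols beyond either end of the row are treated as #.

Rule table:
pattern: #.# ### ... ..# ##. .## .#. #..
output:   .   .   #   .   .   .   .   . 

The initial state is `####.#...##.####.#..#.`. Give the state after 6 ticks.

.......#..............
.#####...############.
.......#..............  (repeats tick 1; period 2)
tick 6: .#####...############.

.#####...############.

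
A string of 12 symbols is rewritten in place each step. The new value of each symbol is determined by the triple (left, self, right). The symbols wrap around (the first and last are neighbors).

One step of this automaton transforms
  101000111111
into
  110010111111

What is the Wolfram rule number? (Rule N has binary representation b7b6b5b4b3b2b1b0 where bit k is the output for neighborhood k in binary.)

position 7: 111 → 1  (bit 7 = 1)
position 0: 110 → 1  (bit 6 = 1)
position 1: 101 → 1  (bit 5 = 1)
position 3: 100 → 0  (bit 4 = 0)
position 6: 011 → 1  (bit 3 = 1)
position 2: 010 → 0  (bit 2 = 0)
position 5: 001 → 0  (bit 1 = 0)
position 4: 000 → 1  (bit 0 = 1)
bits b7..b0 = 11101001 = 233

233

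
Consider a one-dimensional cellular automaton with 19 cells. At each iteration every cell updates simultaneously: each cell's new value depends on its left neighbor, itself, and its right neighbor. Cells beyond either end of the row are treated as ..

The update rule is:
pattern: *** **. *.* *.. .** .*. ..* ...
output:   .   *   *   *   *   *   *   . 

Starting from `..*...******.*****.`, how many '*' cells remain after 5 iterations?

12

iteration 1: .***.**....***...**
iteration 2: **.*****..**.**.***
iteration 3: ****...**********.*
iteration 4: *..**.**........***
iteration 5: *********......**.*
count of *: 12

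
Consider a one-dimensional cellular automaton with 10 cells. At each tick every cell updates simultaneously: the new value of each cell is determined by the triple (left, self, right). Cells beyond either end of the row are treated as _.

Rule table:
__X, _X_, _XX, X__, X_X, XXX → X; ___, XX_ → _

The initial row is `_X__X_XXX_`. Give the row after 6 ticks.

XXX_XX_XX_

XXXXXXXX_X
XXXXXXX_XX
XXXXXX_XX_
XXXXX_XX_X
XXXX_XX_XX
XXX_XX_XX_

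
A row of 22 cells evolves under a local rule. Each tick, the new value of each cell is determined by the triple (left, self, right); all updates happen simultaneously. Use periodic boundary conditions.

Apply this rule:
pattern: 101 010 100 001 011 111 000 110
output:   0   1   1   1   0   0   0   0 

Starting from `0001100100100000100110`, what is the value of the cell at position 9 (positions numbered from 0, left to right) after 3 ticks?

0010011111110001111001
1111100000001010000111
0000010000011011001000
position 9 holds 0

0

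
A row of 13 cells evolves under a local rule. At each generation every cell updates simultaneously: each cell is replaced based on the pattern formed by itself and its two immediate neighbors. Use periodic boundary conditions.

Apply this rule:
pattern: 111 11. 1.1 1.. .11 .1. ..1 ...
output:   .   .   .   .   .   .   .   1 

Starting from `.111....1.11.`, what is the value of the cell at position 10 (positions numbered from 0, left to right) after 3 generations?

.

generation 1: .....11......
generation 2: 1111....11111
generation 3: .....11......
position 10 holds .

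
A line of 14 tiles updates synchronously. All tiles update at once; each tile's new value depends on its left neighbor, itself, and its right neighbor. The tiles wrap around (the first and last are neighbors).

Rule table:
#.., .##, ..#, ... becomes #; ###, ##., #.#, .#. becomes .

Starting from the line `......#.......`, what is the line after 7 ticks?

#########.####

tick 1: ######.#######
tick 2: .......#......
tick 3: #######.######
tick 4: ........#.....
tick 5: ########.#####
tick 6: .........#....
tick 7: #########.####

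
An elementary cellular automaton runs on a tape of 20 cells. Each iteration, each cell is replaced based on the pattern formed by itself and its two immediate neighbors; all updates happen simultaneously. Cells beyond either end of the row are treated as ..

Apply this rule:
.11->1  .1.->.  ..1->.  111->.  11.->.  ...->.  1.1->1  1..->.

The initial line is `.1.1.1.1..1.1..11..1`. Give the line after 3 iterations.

....1...............

..1.1.1....1...1....
...1.1..............
....1...............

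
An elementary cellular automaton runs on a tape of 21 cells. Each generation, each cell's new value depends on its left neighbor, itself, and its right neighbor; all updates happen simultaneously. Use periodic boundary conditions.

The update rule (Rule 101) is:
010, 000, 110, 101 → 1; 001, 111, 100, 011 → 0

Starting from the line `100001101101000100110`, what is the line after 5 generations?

110001001100010100010

generation 1: 101100110111010100011
generation 2: 110100011001111101000
generation 3: 011101001000000111010
generation 4: 000111001011110001110
generation 5: 110001001100010100010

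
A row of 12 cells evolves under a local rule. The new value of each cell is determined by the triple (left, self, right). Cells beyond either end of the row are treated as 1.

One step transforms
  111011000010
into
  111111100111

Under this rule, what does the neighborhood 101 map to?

At position 3 the neighborhood is 101; the next row has 1 there.

1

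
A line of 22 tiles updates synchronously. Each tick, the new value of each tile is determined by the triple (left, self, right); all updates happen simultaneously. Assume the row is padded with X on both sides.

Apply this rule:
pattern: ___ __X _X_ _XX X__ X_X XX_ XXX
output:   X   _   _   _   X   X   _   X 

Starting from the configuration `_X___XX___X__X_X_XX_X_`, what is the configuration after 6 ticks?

tick 1: X_XX___XX__X__X_X__X_X
tick 2: _X__XX___X__X__X_X__X_
tick 3: X_X___XX__X__X__X_X__X
tick 4: _X_XX___X__X__X__X_X__
tick 5: X_X__XX__X__X__X__X_X_
tick 6: _X_X___X__X__X__X__X_X

_X_X___X__X__X__X__X_X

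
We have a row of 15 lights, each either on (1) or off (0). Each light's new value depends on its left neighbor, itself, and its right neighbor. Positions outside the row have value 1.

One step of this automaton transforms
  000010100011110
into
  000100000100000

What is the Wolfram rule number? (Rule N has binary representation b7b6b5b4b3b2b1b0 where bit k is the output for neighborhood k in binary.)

2

position 11: 111 → 0  (bit 7 = 0)
position 13: 110 → 0  (bit 6 = 0)
position 5: 101 → 0  (bit 5 = 0)
position 0: 100 → 0  (bit 4 = 0)
position 10: 011 → 0  (bit 3 = 0)
position 4: 010 → 0  (bit 2 = 0)
position 3: 001 → 1  (bit 1 = 1)
position 1: 000 → 0  (bit 0 = 0)
bits b7..b0 = 00000010 = 2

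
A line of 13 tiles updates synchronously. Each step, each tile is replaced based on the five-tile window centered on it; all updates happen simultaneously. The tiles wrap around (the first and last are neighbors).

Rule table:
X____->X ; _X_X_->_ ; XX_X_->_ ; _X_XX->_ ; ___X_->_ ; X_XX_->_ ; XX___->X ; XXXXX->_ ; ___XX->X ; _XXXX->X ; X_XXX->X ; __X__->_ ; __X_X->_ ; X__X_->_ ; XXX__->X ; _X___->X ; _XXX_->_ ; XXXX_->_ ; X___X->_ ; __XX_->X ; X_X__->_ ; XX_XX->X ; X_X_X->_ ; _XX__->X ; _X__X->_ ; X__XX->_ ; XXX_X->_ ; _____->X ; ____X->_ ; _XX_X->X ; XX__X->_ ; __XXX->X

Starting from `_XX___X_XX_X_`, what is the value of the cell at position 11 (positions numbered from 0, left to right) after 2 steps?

X

step 1: _XXX_____X___
step 2: XX_XXXX___XX_
position 11 holds X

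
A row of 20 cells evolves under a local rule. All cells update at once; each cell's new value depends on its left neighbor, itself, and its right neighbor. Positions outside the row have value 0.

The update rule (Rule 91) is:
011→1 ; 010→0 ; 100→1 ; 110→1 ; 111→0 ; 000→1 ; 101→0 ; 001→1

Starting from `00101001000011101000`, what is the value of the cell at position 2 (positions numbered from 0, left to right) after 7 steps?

step 1: 11000110111110100111
step 2: 11111110100010011101
step 3: 10000010011101110100
step 4: 01111101110101010011
step 5: 11000101010000001111
step 6: 11111000001111111001
step 7: 10001111111000001110
position 2 holds 0

0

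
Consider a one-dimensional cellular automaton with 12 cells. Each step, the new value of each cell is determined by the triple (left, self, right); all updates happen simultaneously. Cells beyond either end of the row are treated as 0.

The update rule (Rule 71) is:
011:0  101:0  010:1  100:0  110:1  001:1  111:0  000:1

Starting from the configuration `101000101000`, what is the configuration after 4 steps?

101000101001

101011101011
101000101001
101011101011  (repeats step 1; period 2)
step 4: 101000101001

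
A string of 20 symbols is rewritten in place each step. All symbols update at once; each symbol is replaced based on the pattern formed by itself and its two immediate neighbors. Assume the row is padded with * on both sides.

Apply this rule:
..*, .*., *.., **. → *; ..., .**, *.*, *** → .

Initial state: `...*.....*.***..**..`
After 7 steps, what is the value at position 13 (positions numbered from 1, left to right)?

*

*.***...**...***.***
*...**.*.**.*..*....
**.*.*.*..*.*****..*
.*.*.*.****.....***.
.*.*.*....**...*..*.
.*.*.**..*.**.*****.
.*.*..****..*.....*.
position 13 holds *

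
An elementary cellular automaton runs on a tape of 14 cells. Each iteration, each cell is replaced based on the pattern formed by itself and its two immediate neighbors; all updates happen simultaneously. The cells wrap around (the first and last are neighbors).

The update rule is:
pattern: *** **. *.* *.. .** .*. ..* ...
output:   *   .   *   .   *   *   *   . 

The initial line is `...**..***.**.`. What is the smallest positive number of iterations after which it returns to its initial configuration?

14

..**..***.**..
.**..***.**...
**..***.**....
*..***.**....*
..***.**....**
.***.**....**.
***.**....**..
**.**....**..*
*.**....**..**
.**....**..***
**....**..***.
*....**..***.*
....**..***.**
...**..***.**.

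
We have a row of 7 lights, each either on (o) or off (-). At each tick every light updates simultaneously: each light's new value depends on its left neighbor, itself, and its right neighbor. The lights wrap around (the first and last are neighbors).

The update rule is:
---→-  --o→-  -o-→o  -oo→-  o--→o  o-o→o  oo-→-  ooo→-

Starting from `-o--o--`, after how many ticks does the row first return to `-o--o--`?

14

tick 1: -oo-oo-
tick 2: ---o--o
tick 3: o--oo-o
tick 4: -o---o-
tick 5: -oo--oo
tick 6: o--o---
tick 7: oo-oo--
tick 8: --o--o-
tick 9: --oo-oo
tick 10: o---o--
tick 11: oo--oo-
tick 12: --o---o
tick 13: o-oo--o
tick 14: -o--o--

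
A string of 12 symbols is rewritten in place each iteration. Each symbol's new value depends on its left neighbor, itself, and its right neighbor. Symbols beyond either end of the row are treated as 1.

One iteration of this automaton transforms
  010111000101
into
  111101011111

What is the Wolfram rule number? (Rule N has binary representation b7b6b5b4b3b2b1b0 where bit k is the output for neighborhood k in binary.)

position 4: 111 → 0  (bit 7 = 0)
position 5: 110 → 1  (bit 6 = 1)
position 0: 101 → 1  (bit 5 = 1)
position 6: 100 → 0  (bit 4 = 0)
position 3: 011 → 1  (bit 3 = 1)
position 1: 010 → 1  (bit 2 = 1)
position 8: 001 → 1  (bit 1 = 1)
position 7: 000 → 1  (bit 0 = 1)
bits b7..b0 = 01101111 = 111

111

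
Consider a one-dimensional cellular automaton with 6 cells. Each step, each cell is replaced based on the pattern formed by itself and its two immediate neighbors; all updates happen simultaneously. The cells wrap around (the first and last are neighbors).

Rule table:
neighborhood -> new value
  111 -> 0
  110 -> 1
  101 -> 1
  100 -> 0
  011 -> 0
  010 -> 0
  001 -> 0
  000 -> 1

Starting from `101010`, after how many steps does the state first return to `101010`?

2

010101
101010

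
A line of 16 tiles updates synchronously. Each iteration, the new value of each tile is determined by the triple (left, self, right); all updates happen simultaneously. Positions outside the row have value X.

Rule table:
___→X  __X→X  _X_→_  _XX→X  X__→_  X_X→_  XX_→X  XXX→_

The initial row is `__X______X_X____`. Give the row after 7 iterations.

_X__XXXXX____XXX
___XX___X_XXXX__
_XXXX_XX__X__X_X
_X__X_XX_X__X__X
___X__XX___X__XX
_XX__XXX_XX__XX_
_XX_XX_X_XX_XXX_

_XX_XX_X_XX_XXX_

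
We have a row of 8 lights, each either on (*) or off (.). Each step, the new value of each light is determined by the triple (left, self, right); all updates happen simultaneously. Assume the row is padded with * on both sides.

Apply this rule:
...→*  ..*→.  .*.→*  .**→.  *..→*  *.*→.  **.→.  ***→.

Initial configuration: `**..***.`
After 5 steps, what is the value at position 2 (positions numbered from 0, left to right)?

..*.....
*.*****.
........
*******.
........
position 2 holds .

.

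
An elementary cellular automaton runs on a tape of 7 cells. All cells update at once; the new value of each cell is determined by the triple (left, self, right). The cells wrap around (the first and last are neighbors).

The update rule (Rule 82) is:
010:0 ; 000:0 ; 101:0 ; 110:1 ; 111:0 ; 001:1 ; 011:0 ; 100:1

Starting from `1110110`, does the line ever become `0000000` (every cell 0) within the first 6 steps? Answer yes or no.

0010010
0101101
0000100
0001010
0010001
1101010
step 6 is 1101010, still not uniform 0

no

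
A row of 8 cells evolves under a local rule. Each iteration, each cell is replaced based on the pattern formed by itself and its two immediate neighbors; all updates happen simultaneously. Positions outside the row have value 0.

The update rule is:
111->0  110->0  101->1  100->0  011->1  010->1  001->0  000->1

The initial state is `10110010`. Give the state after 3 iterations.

11100010
10001010
10101110

10101110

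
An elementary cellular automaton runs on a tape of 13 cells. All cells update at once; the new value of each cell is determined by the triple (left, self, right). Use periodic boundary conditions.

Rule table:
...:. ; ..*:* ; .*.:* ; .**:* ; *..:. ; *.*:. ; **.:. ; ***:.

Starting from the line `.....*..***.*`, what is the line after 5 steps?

step 1: ....**.**...*
step 2: ...**..*...**
step 3: ..**..**..**.
step 4: .**..**..**..
step 5: **..**..**...

**..**..**...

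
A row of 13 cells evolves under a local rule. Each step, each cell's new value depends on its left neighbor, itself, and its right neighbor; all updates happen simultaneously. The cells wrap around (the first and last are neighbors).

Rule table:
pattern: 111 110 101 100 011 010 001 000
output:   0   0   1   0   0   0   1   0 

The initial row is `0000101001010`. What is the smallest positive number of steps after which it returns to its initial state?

13

0001010010100
0010100101000
0101001010000
1010010100000
0100101000001
1001010000010
0010100000101
0101000001010
1010000010100
0100000101001
1000001010010
0000010100101
0000101001010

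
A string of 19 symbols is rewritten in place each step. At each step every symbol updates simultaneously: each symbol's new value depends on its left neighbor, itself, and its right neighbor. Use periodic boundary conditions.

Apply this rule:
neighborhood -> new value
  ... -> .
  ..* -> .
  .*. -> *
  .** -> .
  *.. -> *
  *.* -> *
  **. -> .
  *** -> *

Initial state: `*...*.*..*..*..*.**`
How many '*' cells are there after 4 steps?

step 1: .*..****.**.**.**.*
step 2: ***..**.*..*..*..**
step 3: **.*...***.**.**..*
step 4: *.***...*.*..*..*..
count of *: 8

8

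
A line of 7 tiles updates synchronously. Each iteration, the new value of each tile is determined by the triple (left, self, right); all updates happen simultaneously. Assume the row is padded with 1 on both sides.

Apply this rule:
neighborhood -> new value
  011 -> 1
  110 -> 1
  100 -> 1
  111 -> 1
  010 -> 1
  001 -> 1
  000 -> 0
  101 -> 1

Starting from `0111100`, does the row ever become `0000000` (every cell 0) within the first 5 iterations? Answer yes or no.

no

1111111
1111111  (fixed point — unchanged through iteration 5)
iteration 5 is 1111111, still not uniform 0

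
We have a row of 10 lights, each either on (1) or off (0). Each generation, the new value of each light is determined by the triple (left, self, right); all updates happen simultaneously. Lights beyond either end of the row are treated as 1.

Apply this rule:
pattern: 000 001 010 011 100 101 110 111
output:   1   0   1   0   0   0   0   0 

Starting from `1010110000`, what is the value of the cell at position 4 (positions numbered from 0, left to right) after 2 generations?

generation 1: 0010000110
generation 2: 0010110000
position 4 holds 1

1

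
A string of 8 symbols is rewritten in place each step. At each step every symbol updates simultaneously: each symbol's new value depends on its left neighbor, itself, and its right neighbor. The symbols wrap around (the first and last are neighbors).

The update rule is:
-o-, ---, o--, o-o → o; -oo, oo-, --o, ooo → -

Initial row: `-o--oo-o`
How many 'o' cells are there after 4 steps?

2

step 1: ooo---oo
step 2: ---oo---
step 3: oo---ooo
step 4: --oo----
count of o: 2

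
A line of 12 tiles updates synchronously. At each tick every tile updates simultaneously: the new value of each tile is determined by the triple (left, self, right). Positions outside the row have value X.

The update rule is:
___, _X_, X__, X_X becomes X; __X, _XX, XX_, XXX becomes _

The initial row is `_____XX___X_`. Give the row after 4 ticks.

___XX___X__X

tick 1: XXXX___XX_XX
tick 2: ____XX___X__
tick 3: XXX___XX_XX_
tick 4: ___XX___X__X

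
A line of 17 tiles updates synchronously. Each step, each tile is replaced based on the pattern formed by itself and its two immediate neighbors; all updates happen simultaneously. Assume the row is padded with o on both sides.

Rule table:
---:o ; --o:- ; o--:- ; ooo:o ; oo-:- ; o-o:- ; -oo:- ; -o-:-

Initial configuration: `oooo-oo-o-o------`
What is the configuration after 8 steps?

---o-----ooooo---

ooo---------oooo-
oo--ooooooo--oo--
o----ooooo-------
--oo--ooo--ooooo-
-------o----ooo--
-ooooo---oo--o---
--ooo--o-------o-
---o-----ooooo---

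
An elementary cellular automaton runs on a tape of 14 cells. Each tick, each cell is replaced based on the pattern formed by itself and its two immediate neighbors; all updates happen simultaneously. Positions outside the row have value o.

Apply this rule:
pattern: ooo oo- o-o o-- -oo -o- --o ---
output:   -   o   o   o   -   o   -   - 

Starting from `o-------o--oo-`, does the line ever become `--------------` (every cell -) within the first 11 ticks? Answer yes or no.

oo------oo--oo
-oo------oo---
o-oo------oo--
oo-oo------oo-
-oo-oo------oo
o-oo-oo-------
oo-oo-oo------
-oo-oo-oo-----
o-oo-oo-oo----
oo-oo-oo-oo---
-oo-oo-oo-oo--
tick 11 is -oo-oo-oo-oo--, still not uniform -

no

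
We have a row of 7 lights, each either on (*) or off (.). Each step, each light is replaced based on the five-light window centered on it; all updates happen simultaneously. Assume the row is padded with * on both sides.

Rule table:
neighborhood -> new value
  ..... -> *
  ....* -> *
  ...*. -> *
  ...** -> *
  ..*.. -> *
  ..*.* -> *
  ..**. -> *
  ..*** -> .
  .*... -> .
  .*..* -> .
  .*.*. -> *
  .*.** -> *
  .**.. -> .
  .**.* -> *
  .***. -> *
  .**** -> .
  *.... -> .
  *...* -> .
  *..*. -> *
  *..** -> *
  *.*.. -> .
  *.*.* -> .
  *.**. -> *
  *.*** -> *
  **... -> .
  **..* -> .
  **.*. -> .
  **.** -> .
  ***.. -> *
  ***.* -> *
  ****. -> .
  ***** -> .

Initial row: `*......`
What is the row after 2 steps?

*.*....

*..****
*.*....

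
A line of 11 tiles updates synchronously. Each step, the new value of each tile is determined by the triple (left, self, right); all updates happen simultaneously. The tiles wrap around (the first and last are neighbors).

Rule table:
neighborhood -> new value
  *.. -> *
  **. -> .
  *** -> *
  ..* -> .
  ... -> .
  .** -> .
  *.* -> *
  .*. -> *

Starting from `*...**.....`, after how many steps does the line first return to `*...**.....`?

**....*....
..*...**...
..**....*..
....*...**.
....**....*
*.....*...*
.*....**...
.**.....*..
...*....**.
...**.....*
*....*....*
.*...**....
.**....*...
...*...**..
...**....*.
.....*...**
*....**....
**.....*...
..*....**..
..**.....*.
....*....**
*...**.....

22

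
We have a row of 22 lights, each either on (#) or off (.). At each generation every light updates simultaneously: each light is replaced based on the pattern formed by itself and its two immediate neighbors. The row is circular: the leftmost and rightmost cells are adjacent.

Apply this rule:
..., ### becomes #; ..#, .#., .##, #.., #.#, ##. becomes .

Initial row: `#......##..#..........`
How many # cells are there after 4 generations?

generation 1: ..####.......########.
generation 2: #..##..#####..######..
generation 3: ........###....####...
generation 4: #######..#..##..##..##
count of #: 14

14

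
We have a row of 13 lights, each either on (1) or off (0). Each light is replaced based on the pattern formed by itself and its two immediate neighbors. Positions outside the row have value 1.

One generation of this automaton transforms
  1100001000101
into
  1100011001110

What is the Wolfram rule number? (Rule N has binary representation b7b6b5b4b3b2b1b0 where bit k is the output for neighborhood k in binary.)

230

position 0: 111 → 1  (bit 7 = 1)
position 1: 110 → 1  (bit 6 = 1)
position 11: 101 → 1  (bit 5 = 1)
position 2: 100 → 0  (bit 4 = 0)
position 12: 011 → 0  (bit 3 = 0)
position 6: 010 → 1  (bit 2 = 1)
position 5: 001 → 1  (bit 1 = 1)
position 3: 000 → 0  (bit 0 = 0)
bits b7..b0 = 11100110 = 230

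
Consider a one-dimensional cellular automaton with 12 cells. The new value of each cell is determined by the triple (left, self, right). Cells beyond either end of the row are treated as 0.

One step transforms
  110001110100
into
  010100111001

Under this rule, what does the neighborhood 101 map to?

At position 8 the neighborhood is 101; the next row has 1 there.

1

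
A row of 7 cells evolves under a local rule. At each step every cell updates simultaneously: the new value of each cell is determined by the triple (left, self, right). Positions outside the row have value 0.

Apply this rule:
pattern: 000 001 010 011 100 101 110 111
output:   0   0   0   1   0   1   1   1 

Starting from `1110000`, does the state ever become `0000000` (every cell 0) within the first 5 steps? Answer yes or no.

step 1: 1110000  (fixed point — unchanged through step 5)
step 5 is 1110000, still not uniform 0

no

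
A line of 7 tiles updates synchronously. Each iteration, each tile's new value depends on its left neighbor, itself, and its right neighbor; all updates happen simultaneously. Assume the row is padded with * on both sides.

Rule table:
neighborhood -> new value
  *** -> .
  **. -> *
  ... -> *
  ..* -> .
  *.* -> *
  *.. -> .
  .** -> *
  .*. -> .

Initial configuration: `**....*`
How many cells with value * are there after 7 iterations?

.*.**.*
*.*****
***....
..*.**.
...****
.*.*...
*.*..*.
count of *: 3

3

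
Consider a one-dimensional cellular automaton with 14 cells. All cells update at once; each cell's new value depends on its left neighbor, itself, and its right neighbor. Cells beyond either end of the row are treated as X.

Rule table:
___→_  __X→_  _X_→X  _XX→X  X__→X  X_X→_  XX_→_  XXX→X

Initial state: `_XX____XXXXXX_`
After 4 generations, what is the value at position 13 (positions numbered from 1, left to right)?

generation 1: _X_X___XXXXX__
generation 2: _X_XX__XXXX_X_
generation 3: _X_X_X_XXX__X_
generation 4: _X_X_X_XX_X_X_
position 13 holds X

X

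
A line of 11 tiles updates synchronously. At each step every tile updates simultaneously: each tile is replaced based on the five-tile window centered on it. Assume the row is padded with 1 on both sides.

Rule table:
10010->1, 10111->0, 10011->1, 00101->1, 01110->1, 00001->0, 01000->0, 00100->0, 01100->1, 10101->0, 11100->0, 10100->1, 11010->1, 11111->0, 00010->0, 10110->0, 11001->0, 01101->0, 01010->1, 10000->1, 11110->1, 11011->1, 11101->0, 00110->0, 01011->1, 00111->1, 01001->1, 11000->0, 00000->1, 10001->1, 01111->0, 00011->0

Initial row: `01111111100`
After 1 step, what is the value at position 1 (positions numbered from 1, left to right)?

1

10000001001
position 1 holds 1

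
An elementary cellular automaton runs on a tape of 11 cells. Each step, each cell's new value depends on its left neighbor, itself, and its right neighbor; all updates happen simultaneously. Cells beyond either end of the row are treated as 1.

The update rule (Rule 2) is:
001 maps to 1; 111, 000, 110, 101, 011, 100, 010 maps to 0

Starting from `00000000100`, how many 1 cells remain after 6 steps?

3

00000001001
00000010010
00000100100
00001001001
00010010010
00100100100
count of 1: 3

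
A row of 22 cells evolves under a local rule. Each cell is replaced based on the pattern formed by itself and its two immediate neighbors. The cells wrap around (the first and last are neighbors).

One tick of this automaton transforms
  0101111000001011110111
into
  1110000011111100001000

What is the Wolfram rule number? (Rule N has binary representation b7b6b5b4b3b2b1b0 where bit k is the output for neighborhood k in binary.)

position 4: 111 → 0  (bit 7 = 0)
position 6: 110 → 0  (bit 6 = 0)
position 0: 101 → 1  (bit 5 = 1)
position 7: 100 → 0  (bit 4 = 0)
position 3: 011 → 0  (bit 3 = 0)
position 1: 010 → 1  (bit 2 = 1)
position 11: 001 → 1  (bit 1 = 1)
position 8: 000 → 1  (bit 0 = 1)
bits b7..b0 = 00100111 = 39

39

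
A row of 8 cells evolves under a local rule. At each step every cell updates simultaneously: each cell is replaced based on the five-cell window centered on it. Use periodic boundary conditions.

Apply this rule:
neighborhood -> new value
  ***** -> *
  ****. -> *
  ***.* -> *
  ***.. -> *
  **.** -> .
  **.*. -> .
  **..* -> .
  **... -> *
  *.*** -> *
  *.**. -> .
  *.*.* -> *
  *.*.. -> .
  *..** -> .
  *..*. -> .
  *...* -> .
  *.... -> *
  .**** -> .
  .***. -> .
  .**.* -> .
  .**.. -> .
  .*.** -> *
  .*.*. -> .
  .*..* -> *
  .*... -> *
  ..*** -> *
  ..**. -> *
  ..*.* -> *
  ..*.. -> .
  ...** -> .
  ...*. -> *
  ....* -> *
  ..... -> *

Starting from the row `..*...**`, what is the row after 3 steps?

...*..*.
***.*..*
.**..*.*

.**..*.*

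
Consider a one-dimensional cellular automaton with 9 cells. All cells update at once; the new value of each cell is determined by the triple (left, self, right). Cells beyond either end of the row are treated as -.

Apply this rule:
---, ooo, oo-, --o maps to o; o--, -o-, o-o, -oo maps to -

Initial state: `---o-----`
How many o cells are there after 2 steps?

6

ooo--oooo
-oo-o-ooo
count of o: 6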